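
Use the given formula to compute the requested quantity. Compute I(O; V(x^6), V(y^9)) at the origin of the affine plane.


The intersection multiplicity of V(x^a) and V(y^b) at the origin is:
I(O; V(x^6), V(y^9)) = dim_k(k[x,y]/(x^6, y^9))
A basis for k[x,y]/(x^6, y^9) is the set of monomials x^i * y^j
where 0 <= i < 6 and 0 <= j < 9.
The number of such monomials is 6 * 9 = 54

54


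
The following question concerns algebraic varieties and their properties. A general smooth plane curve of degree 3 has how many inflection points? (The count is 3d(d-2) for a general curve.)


For a general smooth plane curve C of degree d, the inflection points are
the intersection of C with its Hessian curve, which has degree 3(d-2).
By Bezout, the total intersection number is d * 3(d-2) = 3 * 3 = 9.
For a general curve every flex is ordinary, so each contributes
multiplicity 1 to C·Hess(C), and the number of distinct inflection
points is 3d(d-2).
Inflection points = 3*3*(3-2) = 3*3*1 = 9

9


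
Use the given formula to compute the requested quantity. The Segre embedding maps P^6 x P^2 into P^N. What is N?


The Segre embedding maps P^m x P^n into P^N via
all products of coordinates from each factor.
N = (m+1)(n+1) - 1
N = (6+1)(2+1) - 1
N = 7*3 - 1
N = 21 - 1 = 20

20


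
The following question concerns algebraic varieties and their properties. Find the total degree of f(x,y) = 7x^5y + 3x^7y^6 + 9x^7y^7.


Examine each term for its total degree (sum of exponents).
  Term '7x^5y' has total degree 5+1 = 6.
  Term '3x^7y^6' has total degree 7+6 = 13.
  Term '9x^7y^7' has total degree 7+7 = 14.
The maximum total degree among all terms is 14.

14


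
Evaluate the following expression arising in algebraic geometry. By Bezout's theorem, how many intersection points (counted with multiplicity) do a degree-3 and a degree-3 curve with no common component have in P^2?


Bezout's theorem states the intersection count equals the product of degrees.
Intersection count = 3 * 3 = 9

9


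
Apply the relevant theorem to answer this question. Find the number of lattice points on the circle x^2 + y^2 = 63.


Systematically check integer values of x where x^2 <= 63.
For each valid x, check if 63 - x^2 is a perfect square.
Total integer solutions found: 0

0


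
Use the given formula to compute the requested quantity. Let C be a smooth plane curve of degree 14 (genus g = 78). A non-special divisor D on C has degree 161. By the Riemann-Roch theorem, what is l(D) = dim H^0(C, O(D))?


First, compute the genus of a smooth plane curve of degree 14:
g = (d-1)(d-2)/2 = (14-1)(14-2)/2 = 78
For a non-special divisor D (i.e., h^1(D) = 0), Riemann-Roch gives:
l(D) = deg(D) - g + 1
Since deg(D) = 161 >= 2g - 1 = 155, D is non-special.
l(D) = 161 - 78 + 1 = 84

84


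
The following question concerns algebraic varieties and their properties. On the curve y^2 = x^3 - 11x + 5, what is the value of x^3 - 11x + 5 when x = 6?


Compute x^3 - 11x + 5 at x = 6:
x^3 = 6^3 = 216
(-11)*x = (-11)*6 = -66
Sum: 216 - 66 + 5 = 155

155


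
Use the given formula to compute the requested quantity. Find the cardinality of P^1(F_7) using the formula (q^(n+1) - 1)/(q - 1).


P^1(F_7) has (q^(n+1) - 1)/(q - 1) points.
= 7^1 + 7^0
= 7 + 1
= 8

8


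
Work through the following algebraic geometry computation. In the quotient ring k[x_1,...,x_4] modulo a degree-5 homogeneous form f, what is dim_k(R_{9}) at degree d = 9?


For R = k[x_1,...,x_n]/(f) with f homogeneous of degree e:
The Hilbert series is (1 - t^e)/(1 - t)^n.
So h(d) = C(d+n-1, n-1) - C(d-e+n-1, n-1) for d >= e.
With n=4, e=5, d=9:
C(9+4-1, 4-1) = C(12, 3) = 220
C(9-5+4-1, 4-1) = C(7, 3) = 35
h(9) = 220 - 35 = 185

185


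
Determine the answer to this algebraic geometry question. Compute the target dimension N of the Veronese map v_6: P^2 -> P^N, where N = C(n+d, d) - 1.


The Veronese embedding v_d: P^n -> P^N maps each point to all
degree-d monomials in n+1 homogeneous coordinates.
N = C(n+d, d) - 1
N = C(2+6, 6) - 1
N = C(8, 6) - 1
C(8, 6) = 28
N = 28 - 1 = 27

27


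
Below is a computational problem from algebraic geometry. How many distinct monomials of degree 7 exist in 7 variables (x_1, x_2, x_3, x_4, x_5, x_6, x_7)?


The number of degree-7 monomials in 7 variables is C(d+n-1, n-1).
= C(7+7-1, 7-1) = C(13, 6)
= 1716

1716


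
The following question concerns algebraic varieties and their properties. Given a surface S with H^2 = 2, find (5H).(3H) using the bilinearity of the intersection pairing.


Using bilinearity of the intersection pairing on a surface S:
(aH).(bH) = ab * (H.H)
We have H^2 = 2.
D.E = (5H).(3H) = 5*3*2
= 15*2
= 30

30


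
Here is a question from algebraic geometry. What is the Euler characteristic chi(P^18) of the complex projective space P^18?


The complex projective space P^18 has one cell in each even real dimension 0, 2, ..., 36.
The cohomology groups are H^{2k}(P^18) = Z for k = 0,...,18, and 0 otherwise.
Euler characteristic = sum of Betti numbers = 1 per even-dimensional cohomology group.
chi(P^18) = 18 + 1 = 19

19


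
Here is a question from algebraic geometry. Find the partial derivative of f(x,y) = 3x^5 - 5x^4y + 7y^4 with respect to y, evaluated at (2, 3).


df/dy = (-5)*x^4 + 4*7*y^3
At (2,3): (-5)*2^4 + 4*7*3^3
= -80 + 756
= 676

676


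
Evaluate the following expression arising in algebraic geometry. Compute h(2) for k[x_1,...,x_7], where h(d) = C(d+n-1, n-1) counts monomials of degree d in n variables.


The Hilbert function for the polynomial ring in 7 variables is:
h(d) = C(d+n-1, n-1)
h(2) = C(2+7-1, 7-1) = C(8, 6)
= 8! / (6! * 2!)
= 28

28


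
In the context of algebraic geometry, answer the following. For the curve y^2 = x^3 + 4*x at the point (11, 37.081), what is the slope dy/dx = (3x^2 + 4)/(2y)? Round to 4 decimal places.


Using implicit differentiation of y^2 = x^3 + 4*x:
2y * dy/dx = 3x^2 + 4
dy/dx = (3x^2 + 4)/(2y)
Numerator: 3*11^2 + 4 = 367
Denominator: 2*37.081 = 74.162
dy/dx = 367/74.162 = 4.9486

4.9486


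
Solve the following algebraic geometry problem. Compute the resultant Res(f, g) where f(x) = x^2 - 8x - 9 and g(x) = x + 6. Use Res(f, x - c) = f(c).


For Res(f, x - c), we evaluate f at x = c.
f(-6) = (-6)^2 - 8*(-6) - 9
= 36 + 48 - 9
= 84 - 9 = 75
Res(f, g) = 75

75


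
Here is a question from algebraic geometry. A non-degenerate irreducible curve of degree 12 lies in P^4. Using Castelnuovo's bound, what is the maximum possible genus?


Castelnuovo's bound: write d - 1 = m(r-1) + epsilon with 0 <= epsilon < r-1.
d - 1 = 12 - 1 = 11
r - 1 = 4 - 1 = 3
11 = 3*3 + 2, so m = 3, epsilon = 2
pi(d, r) = m(m-1)(r-1)/2 + m*epsilon
= 3*2*3/2 + 3*2
= 18/2 + 6
= 9 + 6 = 15

15


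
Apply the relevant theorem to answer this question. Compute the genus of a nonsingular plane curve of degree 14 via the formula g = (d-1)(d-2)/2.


Using the genus formula for smooth plane curves:
g = (d-1)(d-2)/2
g = (14-1)(14-2)/2
g = 13*12/2
g = 156/2 = 78

78


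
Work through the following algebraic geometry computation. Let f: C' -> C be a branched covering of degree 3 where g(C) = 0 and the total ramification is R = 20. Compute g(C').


Riemann-Hurwitz formula: 2g' - 2 = d(2g - 2) + R
Given: d = 3, g = 0, R = 20
2g' - 2 = 3*(2*0 - 2) + 20
2g' - 2 = 3*(-2) + 20
2g' - 2 = -6 + 20 = 14
2g' = 16
g' = 8

8


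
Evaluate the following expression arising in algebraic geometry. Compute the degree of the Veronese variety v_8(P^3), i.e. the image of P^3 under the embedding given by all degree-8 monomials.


The Veronese variety v_8(P^3) has degree d^r.
d^r = 8^3 = 512

512


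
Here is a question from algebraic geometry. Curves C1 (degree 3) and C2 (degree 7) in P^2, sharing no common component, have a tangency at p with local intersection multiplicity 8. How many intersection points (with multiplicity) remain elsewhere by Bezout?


By Bezout's theorem, the total intersection number is d1 * d2.
Total = 3 * 7 = 21
Intersection multiplicity at p = 8
Remaining intersections = 21 - 8 = 13

13


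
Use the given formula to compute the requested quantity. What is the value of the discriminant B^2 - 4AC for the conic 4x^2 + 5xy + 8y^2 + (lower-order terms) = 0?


The discriminant of a conic Ax^2 + Bxy + Cy^2 + ... = 0 is B^2 - 4AC.
B^2 = 5^2 = 25
4AC = 4*4*8 = 128
Discriminant = 25 - 128 = -103

-103


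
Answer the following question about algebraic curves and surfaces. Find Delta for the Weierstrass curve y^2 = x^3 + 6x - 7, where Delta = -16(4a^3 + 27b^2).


Compute each component:
4a^3 = 4*6^3 = 4*216 = 864
27b^2 = 27*(-7)^2 = 27*49 = 1323
4a^3 + 27b^2 = 864 + 1323 = 2187
Delta = -16*2187 = -34992

-34992


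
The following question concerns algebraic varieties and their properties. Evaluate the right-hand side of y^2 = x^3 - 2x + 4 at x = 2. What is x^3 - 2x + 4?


Compute x^3 - 2x + 4 at x = 2:
x^3 = 2^3 = 8
(-2)*x = (-2)*2 = -4
Sum: 8 - 4 + 4 = 8

8


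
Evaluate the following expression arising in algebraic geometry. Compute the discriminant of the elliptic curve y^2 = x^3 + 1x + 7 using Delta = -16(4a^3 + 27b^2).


Compute each component:
4a^3 = 4*1^3 = 4*1 = 4
27b^2 = 27*7^2 = 27*49 = 1323
4a^3 + 27b^2 = 4 + 1323 = 1327
Delta = -16*1327 = -21232

-21232


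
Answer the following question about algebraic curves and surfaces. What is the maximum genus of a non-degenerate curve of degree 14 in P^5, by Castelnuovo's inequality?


Castelnuovo's bound: write d - 1 = m(r-1) + epsilon with 0 <= epsilon < r-1.
d - 1 = 14 - 1 = 13
r - 1 = 5 - 1 = 4
13 = 3*4 + 1, so m = 3, epsilon = 1
pi(d, r) = m(m-1)(r-1)/2 + m*epsilon
= 3*2*4/2 + 3*1
= 24/2 + 3
= 12 + 3 = 15

15


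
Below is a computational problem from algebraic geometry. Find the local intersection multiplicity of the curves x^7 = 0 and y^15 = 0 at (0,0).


The intersection multiplicity of V(x^a) and V(y^b) at the origin is:
I(O; V(x^7), V(y^15)) = dim_k(k[x,y]/(x^7, y^15))
A basis for k[x,y]/(x^7, y^15) is the set of monomials x^i * y^j
where 0 <= i < 7 and 0 <= j < 15.
The number of such monomials is 7 * 15 = 105

105


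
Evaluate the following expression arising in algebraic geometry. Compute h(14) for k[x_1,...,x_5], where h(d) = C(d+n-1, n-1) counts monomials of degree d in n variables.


The Hilbert function for the polynomial ring in 5 variables is:
h(d) = C(d+n-1, n-1)
h(14) = C(14+5-1, 5-1) = C(18, 4)
= 18! / (4! * 14!)
= 3060

3060


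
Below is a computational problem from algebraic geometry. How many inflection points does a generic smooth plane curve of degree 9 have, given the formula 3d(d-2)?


For a general smooth plane curve C of degree d, the inflection points are
the intersection of C with its Hessian curve, which has degree 3(d-2).
By Bezout, the total intersection number is d * 3(d-2) = 9 * 21 = 189.
For a general curve every flex is ordinary, so each contributes
multiplicity 1 to C·Hess(C), and the number of distinct inflection
points is 3d(d-2).
Inflection points = 3*9*(9-2) = 3*9*7 = 189

189


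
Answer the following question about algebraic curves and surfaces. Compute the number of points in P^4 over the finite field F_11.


P^4(F_11) has (q^(n+1) - 1)/(q - 1) points.
= 11^4 + 11^3 + 11^2 + 11^1 + 11^0
= 14641 + 1331 + 121 + 11 + 1
= 16105

16105


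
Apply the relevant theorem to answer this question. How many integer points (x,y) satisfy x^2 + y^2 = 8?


Systematically check integer values of x where x^2 <= 8.
For each valid x, check if 8 - x^2 is a perfect square.
x=2: 8 - 4 = 4, sqrt = 2 (valid)
Total integer solutions found: 4

4


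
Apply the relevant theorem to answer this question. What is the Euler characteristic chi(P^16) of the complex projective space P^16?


The complex projective space P^16 has one cell in each even real dimension 0, 2, ..., 32.
The cohomology groups are H^{2k}(P^16) = Z for k = 0,...,16, and 0 otherwise.
Euler characteristic = sum of Betti numbers = 1 per even-dimensional cohomology group.
chi(P^16) = 16 + 1 = 17

17


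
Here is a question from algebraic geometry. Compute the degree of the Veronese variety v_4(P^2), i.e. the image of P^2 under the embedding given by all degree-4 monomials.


The Veronese variety v_4(P^2) has degree d^r.
d^r = 4^2 = 16

16


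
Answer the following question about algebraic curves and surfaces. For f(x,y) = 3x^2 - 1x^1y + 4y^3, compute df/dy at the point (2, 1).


df/dy = (-1)*x^1 + 3*4*y^2
At (2,1): (-1)*2^1 + 3*4*1^2
= -2 + 12
= 10

10


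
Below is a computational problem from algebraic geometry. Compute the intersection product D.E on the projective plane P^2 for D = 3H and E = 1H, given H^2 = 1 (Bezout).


Using bilinearity of the intersection pairing on the projective plane P^2:
(aH).(bH) = ab * (H.H)
We have H^2 = 1 (Bezout).
D.E = (3H).(1H) = 3*1*1
= 3*1
= 3

3


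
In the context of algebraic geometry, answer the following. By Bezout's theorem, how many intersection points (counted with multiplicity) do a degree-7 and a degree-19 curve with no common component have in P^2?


Bezout's theorem states the intersection count equals the product of degrees.
Intersection count = 7 * 19 = 133

133


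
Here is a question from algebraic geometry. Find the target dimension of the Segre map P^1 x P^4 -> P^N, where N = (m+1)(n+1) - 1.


The Segre embedding maps P^m x P^n into P^N via
all products of coordinates from each factor.
N = (m+1)(n+1) - 1
N = (1+1)(4+1) - 1
N = 2*5 - 1
N = 10 - 1 = 9

9


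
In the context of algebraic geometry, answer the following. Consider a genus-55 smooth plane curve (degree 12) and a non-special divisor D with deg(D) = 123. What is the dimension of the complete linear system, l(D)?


First, compute the genus of a smooth plane curve of degree 12:
g = (d-1)(d-2)/2 = (12-1)(12-2)/2 = 55
For a non-special divisor D (i.e., h^1(D) = 0), Riemann-Roch gives:
l(D) = deg(D) - g + 1
Since deg(D) = 123 >= 2g - 1 = 109, D is non-special.
l(D) = 123 - 55 + 1 = 69

69


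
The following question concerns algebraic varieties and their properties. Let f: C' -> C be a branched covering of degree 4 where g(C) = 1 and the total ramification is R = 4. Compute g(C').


Riemann-Hurwitz formula: 2g' - 2 = d(2g - 2) + R
Given: d = 4, g = 1, R = 4
2g' - 2 = 4*(2*1 - 2) + 4
2g' - 2 = 4*0 + 4
2g' - 2 = 0 + 4 = 4
2g' = 6
g' = 3

3


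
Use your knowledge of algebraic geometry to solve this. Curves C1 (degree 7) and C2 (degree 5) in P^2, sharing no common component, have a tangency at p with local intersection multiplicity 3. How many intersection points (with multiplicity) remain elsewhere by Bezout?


By Bezout's theorem, the total intersection number is d1 * d2.
Total = 7 * 5 = 35
Intersection multiplicity at p = 3
Remaining intersections = 35 - 3 = 32

32


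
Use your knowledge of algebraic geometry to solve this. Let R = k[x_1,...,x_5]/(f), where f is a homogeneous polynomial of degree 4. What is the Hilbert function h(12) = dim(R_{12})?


For R = k[x_1,...,x_n]/(f) with f homogeneous of degree e:
The Hilbert series is (1 - t^e)/(1 - t)^n.
So h(d) = C(d+n-1, n-1) - C(d-e+n-1, n-1) for d >= e.
With n=5, e=4, d=12:
C(12+5-1, 5-1) = C(16, 4) = 1820
C(12-4+5-1, 5-1) = C(12, 4) = 495
h(12) = 1820 - 495 = 1325

1325


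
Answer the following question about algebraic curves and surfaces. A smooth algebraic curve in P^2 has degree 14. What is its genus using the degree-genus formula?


Using the genus formula for smooth plane curves:
g = (d-1)(d-2)/2
g = (14-1)(14-2)/2
g = 13*12/2
g = 156/2 = 78

78


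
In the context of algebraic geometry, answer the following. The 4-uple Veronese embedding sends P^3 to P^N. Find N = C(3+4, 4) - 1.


The Veronese embedding v_d: P^n -> P^N maps each point to all
degree-d monomials in n+1 homogeneous coordinates.
N = C(n+d, d) - 1
N = C(3+4, 4) - 1
N = C(7, 4) - 1
C(7, 4) = 35
N = 35 - 1 = 34

34


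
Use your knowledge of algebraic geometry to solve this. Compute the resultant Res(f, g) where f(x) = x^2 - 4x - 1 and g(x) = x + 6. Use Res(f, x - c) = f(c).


For Res(f, x - c), we evaluate f at x = c.
f(-6) = (-6)^2 - 4*(-6) - 1
= 36 + 24 - 1
= 60 - 1 = 59
Res(f, g) = 59

59


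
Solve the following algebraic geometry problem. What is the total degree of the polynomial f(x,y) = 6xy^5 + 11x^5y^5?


Examine each term for its total degree (sum of exponents).
  Term '6xy^5' has total degree 1+5 = 6.
  Term '11x^5y^5' has total degree 5+5 = 10.
The maximum total degree among all terms is 10.

10


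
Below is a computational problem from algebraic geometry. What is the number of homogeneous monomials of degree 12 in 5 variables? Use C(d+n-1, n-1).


The number of degree-12 monomials in 5 variables is C(d+n-1, n-1).
= C(12+5-1, 5-1) = C(16, 4)
= 1820

1820


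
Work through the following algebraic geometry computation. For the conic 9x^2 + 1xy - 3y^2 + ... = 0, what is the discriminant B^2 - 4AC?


The discriminant of a conic Ax^2 + Bxy + Cy^2 + ... = 0 is B^2 - 4AC.
B^2 = 1^2 = 1
4AC = 4*9*(-3) = -108
Discriminant = 1 + 108 = 109

109


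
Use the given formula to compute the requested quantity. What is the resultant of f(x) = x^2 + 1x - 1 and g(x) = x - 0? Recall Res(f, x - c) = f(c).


For Res(f, x - c), we evaluate f at x = c.
f(0) = 0^2 + 1*0 - 1
= 0 + 0 - 1
= 0 - 1 = -1
Res(f, g) = -1

-1


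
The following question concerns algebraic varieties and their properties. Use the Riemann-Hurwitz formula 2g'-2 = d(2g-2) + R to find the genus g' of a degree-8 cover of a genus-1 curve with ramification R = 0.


Riemann-Hurwitz formula: 2g' - 2 = d(2g - 2) + R
Given: d = 8, g = 1, R = 0
2g' - 2 = 8*(2*1 - 2) + 0
2g' - 2 = 8*0 + 0
2g' - 2 = 0 + 0 = 0
2g' = 2
g' = 1

1


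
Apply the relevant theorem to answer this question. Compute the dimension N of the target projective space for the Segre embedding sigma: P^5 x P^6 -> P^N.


The Segre embedding maps P^m x P^n into P^N via
all products of coordinates from each factor.
N = (m+1)(n+1) - 1
N = (5+1)(6+1) - 1
N = 6*7 - 1
N = 42 - 1 = 41

41


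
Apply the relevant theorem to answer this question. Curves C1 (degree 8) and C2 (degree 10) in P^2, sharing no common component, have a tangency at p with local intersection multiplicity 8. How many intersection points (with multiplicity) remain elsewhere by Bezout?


By Bezout's theorem, the total intersection number is d1 * d2.
Total = 8 * 10 = 80
Intersection multiplicity at p = 8
Remaining intersections = 80 - 8 = 72

72


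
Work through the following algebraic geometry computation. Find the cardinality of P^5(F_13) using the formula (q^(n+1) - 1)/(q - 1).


P^5(F_13) has (q^(n+1) - 1)/(q - 1) points.
= 13^5 + 13^4 + 13^3 + 13^2 + 13^1 + 13^0
= 371293 + 28561 + 2197 + 169 + 13 + 1
= 402234

402234


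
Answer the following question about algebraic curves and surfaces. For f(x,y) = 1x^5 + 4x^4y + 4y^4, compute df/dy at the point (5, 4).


df/dy = 4*x^4 + 4*4*y^3
At (5,4): 4*5^4 + 4*4*4^3
= 2500 + 1024
= 3524

3524


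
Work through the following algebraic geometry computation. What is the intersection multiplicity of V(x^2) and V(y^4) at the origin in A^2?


The intersection multiplicity of V(x^a) and V(y^b) at the origin is:
I(O; V(x^2), V(y^4)) = dim_k(k[x,y]/(x^2, y^4))
A basis for k[x,y]/(x^2, y^4) is the set of monomials x^i * y^j
where 0 <= i < 2 and 0 <= j < 4.
The number of such monomials is 2 * 4 = 8

8


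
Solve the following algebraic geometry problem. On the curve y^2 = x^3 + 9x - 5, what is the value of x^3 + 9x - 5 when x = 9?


Compute x^3 + 9x - 5 at x = 9:
x^3 = 9^3 = 729
9*x = 9*9 = 81
Sum: 729 + 81 - 5 = 805

805


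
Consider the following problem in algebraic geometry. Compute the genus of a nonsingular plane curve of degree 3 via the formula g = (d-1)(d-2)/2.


Using the genus formula for smooth plane curves:
g = (d-1)(d-2)/2
g = (3-1)(3-2)/2
g = 2*1/2
g = 2/2 = 1

1


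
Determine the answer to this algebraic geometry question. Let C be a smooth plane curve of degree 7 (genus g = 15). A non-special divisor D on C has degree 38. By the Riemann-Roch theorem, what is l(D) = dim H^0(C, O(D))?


First, compute the genus of a smooth plane curve of degree 7:
g = (d-1)(d-2)/2 = (7-1)(7-2)/2 = 15
For a non-special divisor D (i.e., h^1(D) = 0), Riemann-Roch gives:
l(D) = deg(D) - g + 1
Since deg(D) = 38 >= 2g - 1 = 29, D is non-special.
l(D) = 38 - 15 + 1 = 24

24


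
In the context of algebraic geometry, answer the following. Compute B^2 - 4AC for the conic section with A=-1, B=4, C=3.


The discriminant of a conic Ax^2 + Bxy + Cy^2 + ... = 0 is B^2 - 4AC.
B^2 = 4^2 = 16
4AC = 4*(-1)*3 = -12
Discriminant = 16 + 12 = 28

28


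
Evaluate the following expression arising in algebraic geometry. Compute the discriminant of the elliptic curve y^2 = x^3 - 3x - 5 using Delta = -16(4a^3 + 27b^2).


Compute each component:
4a^3 = 4*(-3)^3 = 4*(-27) = -108
27b^2 = 27*(-5)^2 = 27*25 = 675
4a^3 + 27b^2 = -108 + 675 = 567
Delta = -16*567 = -9072

-9072


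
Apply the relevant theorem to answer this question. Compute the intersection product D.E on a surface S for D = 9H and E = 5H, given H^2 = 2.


Using bilinearity of the intersection pairing on a surface S:
(aH).(bH) = ab * (H.H)
We have H^2 = 2.
D.E = (9H).(5H) = 9*5*2
= 45*2
= 90

90


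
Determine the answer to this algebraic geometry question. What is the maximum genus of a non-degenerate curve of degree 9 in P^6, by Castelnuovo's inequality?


Castelnuovo's bound: write d - 1 = m(r-1) + epsilon with 0 <= epsilon < r-1.
d - 1 = 9 - 1 = 8
r - 1 = 6 - 1 = 5
8 = 1*5 + 3, so m = 1, epsilon = 3
pi(d, r) = m(m-1)(r-1)/2 + m*epsilon
= 1*0*5/2 + 1*3
= 0/2 + 3
= 0 + 3 = 3

3


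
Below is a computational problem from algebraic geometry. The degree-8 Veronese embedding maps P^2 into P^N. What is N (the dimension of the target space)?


The Veronese embedding v_d: P^n -> P^N maps each point to all
degree-d monomials in n+1 homogeneous coordinates.
N = C(n+d, d) - 1
N = C(2+8, 8) - 1
N = C(10, 8) - 1
C(10, 8) = 45
N = 45 - 1 = 44

44


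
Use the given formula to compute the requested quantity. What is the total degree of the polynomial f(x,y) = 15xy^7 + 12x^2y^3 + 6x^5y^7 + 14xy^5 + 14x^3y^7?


Examine each term for its total degree (sum of exponents).
  Term '15xy^7' has total degree 1+7 = 8.
  Term '12x^2y^3' has total degree 2+3 = 5.
  Term '6x^5y^7' has total degree 5+7 = 12.
  Term '14xy^5' has total degree 1+5 = 6.
  Term '14x^3y^7' has total degree 3+7 = 10.
The maximum total degree among all terms is 12.

12


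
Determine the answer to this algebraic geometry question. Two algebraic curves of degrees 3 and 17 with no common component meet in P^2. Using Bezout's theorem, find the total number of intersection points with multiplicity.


Bezout's theorem states the intersection count equals the product of degrees.
Intersection count = 3 * 17 = 51

51


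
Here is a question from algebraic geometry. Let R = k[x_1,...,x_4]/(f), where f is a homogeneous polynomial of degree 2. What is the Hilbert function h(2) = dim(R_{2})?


For R = k[x_1,...,x_n]/(f) with f homogeneous of degree e:
The Hilbert series is (1 - t^e)/(1 - t)^n.
So h(d) = C(d+n-1, n-1) - C(d-e+n-1, n-1) for d >= e.
With n=4, e=2, d=2:
C(2+4-1, 4-1) = C(5, 3) = 10
C(2-2+4-1, 4-1) = C(3, 3) = 1
h(2) = 10 - 1 = 9

9


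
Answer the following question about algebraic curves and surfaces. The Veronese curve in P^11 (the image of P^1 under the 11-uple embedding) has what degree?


The rational normal curve in P^11 is the image of P^1 under the 11-uple Veronese.
A general hyperplane in P^11 pulls back to a degree-11 form on P^1, which has 11 zeros,
so the curve meets a general hyperplane in 11 points. Degree = 11.

11


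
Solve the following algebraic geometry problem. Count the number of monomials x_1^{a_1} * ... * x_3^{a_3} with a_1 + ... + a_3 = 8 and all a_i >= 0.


The number of degree-8 monomials in 3 variables is C(d+n-1, n-1).
= C(8+3-1, 3-1) = C(10, 2)
= 45

45


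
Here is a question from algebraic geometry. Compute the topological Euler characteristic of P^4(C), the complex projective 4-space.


The complex projective space P^4 has one cell in each even real dimension 0, 2, ..., 8.
The cohomology groups are H^{2k}(P^4) = Z for k = 0,...,4, and 0 otherwise.
Euler characteristic = sum of Betti numbers = 1 per even-dimensional cohomology group.
chi(P^4) = 4 + 1 = 5

5


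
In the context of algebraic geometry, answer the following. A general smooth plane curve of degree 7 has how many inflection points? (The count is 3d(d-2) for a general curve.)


For a general smooth plane curve C of degree d, the inflection points are
the intersection of C with its Hessian curve, which has degree 3(d-2).
By Bezout, the total intersection number is d * 3(d-2) = 7 * 15 = 105.
For a general curve every flex is ordinary, so each contributes
multiplicity 1 to C·Hess(C), and the number of distinct inflection
points is 3d(d-2).
Inflection points = 3*7*(7-2) = 3*7*5 = 105

105


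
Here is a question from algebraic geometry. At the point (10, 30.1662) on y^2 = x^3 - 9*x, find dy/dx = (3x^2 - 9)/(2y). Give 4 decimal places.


Using implicit differentiation of y^2 = x^3 - 9*x:
2y * dy/dx = 3x^2 - 9
dy/dx = (3x^2 - 9)/(2y)
Numerator: 3*10^2 - 9 = 291
Denominator: 2*30.1662 = 60.3324
dy/dx = 291/60.3324 = 4.8233

4.8233


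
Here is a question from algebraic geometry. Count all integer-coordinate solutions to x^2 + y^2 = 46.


Systematically check integer values of x where x^2 <= 46.
For each valid x, check if 46 - x^2 is a perfect square.
Total integer solutions found: 0

0


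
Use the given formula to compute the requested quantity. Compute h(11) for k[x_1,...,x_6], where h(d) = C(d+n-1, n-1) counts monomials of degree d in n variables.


The Hilbert function for the polynomial ring in 6 variables is:
h(d) = C(d+n-1, n-1)
h(11) = C(11+6-1, 6-1) = C(16, 5)
= 16! / (5! * 11!)
= 4368

4368


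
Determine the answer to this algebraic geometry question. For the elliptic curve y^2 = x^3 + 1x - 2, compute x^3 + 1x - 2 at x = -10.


Compute x^3 + 1x - 2 at x = -10:
x^3 = (-10)^3 = -1000
1*x = 1*(-10) = -10
Sum: -1000 - 10 - 2 = -1012

-1012


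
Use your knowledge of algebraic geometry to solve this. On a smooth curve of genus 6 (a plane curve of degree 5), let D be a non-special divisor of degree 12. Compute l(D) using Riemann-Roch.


First, compute the genus of a smooth plane curve of degree 5:
g = (d-1)(d-2)/2 = (5-1)(5-2)/2 = 6
For a non-special divisor D (i.e., h^1(D) = 0), Riemann-Roch gives:
l(D) = deg(D) - g + 1
Since deg(D) = 12 >= 2g - 1 = 11, D is non-special.
l(D) = 12 - 6 + 1 = 7

7


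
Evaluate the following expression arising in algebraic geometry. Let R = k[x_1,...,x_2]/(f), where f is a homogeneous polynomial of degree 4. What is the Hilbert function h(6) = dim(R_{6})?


For R = k[x_1,...,x_n]/(f) with f homogeneous of degree e:
The Hilbert series is (1 - t^e)/(1 - t)^n.
So h(d) = C(d+n-1, n-1) - C(d-e+n-1, n-1) for d >= e.
With n=2, e=4, d=6:
C(6+2-1, 2-1) = C(7, 1) = 7
C(6-4+2-1, 2-1) = C(3, 1) = 3
h(6) = 7 - 3 = 4

4


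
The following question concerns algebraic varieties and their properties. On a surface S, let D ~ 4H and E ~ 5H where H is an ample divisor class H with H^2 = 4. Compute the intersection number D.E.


Using bilinearity of the intersection pairing on a surface S:
(aH).(bH) = ab * (H.H)
We have H^2 = 4.
D.E = (4H).(5H) = 4*5*4
= 20*4
= 80

80


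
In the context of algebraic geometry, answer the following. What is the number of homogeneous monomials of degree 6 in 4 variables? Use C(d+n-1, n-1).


The number of degree-6 monomials in 4 variables is C(d+n-1, n-1).
= C(6+4-1, 4-1) = C(9, 3)
= 84

84


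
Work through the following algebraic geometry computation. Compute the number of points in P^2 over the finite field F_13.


P^2(F_13) has (q^(n+1) - 1)/(q - 1) points.
= 13^2 + 13^1 + 13^0
= 169 + 13 + 1
= 183

183


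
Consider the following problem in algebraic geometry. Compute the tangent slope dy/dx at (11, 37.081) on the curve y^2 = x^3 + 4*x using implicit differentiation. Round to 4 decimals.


Using implicit differentiation of y^2 = x^3 + 4*x:
2y * dy/dx = 3x^2 + 4
dy/dx = (3x^2 + 4)/(2y)
Numerator: 3*11^2 + 4 = 367
Denominator: 2*37.081 = 74.162
dy/dx = 367/74.162 = 4.9486

4.9486


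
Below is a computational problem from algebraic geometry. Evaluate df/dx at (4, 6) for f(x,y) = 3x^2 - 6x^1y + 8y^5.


df/dx = 2*3*x^1 + 1*(-6)*x^0*y
At (4,6): 2*3*4^1 + 1*(-6)*4^0*6
= 24 - 36
= -12

-12


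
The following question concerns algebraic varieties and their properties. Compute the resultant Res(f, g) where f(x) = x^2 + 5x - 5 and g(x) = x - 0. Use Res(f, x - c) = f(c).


For Res(f, x - c), we evaluate f at x = c.
f(0) = 0^2 + 5*0 - 5
= 0 + 0 - 5
= 0 - 5 = -5
Res(f, g) = -5

-5


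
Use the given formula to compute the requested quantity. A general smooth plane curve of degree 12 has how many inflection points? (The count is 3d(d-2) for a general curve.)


For a general smooth plane curve C of degree d, the inflection points are
the intersection of C with its Hessian curve, which has degree 3(d-2).
By Bezout, the total intersection number is d * 3(d-2) = 12 * 30 = 360.
For a general curve every flex is ordinary, so each contributes
multiplicity 1 to C·Hess(C), and the number of distinct inflection
points is 3d(d-2).
Inflection points = 3*12*(12-2) = 3*12*10 = 360

360


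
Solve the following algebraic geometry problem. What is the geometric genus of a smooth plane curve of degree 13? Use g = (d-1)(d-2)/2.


Using the genus formula for smooth plane curves:
g = (d-1)(d-2)/2
g = (13-1)(13-2)/2
g = 12*11/2
g = 132/2 = 66

66


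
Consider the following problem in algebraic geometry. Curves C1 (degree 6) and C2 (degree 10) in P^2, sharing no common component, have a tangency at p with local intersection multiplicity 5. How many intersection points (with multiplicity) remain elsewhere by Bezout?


By Bezout's theorem, the total intersection number is d1 * d2.
Total = 6 * 10 = 60
Intersection multiplicity at p = 5
Remaining intersections = 60 - 5 = 55

55


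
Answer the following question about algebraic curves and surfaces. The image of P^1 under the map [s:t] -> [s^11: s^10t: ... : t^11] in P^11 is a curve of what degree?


The rational normal curve in P^11 is the image of P^1 under the 11-uple Veronese.
A general hyperplane in P^11 pulls back to a degree-11 form on P^1, which has 11 zeros,
so the curve meets a general hyperplane in 11 points. Degree = 11.

11


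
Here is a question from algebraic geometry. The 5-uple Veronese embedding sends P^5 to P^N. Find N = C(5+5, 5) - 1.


The Veronese embedding v_d: P^n -> P^N maps each point to all
degree-d monomials in n+1 homogeneous coordinates.
N = C(n+d, d) - 1
N = C(5+5, 5) - 1
N = C(10, 5) - 1
C(10, 5) = 252
N = 252 - 1 = 251

251


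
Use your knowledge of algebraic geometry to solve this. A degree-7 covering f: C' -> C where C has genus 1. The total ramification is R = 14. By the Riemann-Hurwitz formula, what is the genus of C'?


Riemann-Hurwitz formula: 2g' - 2 = d(2g - 2) + R
Given: d = 7, g = 1, R = 14
2g' - 2 = 7*(2*1 - 2) + 14
2g' - 2 = 7*0 + 14
2g' - 2 = 0 + 14 = 14
2g' = 16
g' = 8

8


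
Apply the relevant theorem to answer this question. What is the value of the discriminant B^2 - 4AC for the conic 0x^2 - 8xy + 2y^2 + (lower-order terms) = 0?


The discriminant of a conic Ax^2 + Bxy + Cy^2 + ... = 0 is B^2 - 4AC.
B^2 = (-8)^2 = 64
4AC = 4*0*2 = 0
Discriminant = 64 + 0 = 64

64


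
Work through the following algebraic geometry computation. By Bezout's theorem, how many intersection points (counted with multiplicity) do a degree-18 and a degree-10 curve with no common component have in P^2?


Bezout's theorem states the intersection count equals the product of degrees.
Intersection count = 18 * 10 = 180

180


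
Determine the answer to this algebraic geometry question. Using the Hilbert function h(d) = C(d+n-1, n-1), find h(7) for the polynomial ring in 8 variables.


The Hilbert function for the polynomial ring in 8 variables is:
h(d) = C(d+n-1, n-1)
h(7) = C(7+8-1, 8-1) = C(14, 7)
= 14! / (7! * 7!)
= 3432

3432


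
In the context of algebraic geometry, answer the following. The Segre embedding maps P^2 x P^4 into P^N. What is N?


The Segre embedding maps P^m x P^n into P^N via
all products of coordinates from each factor.
N = (m+1)(n+1) - 1
N = (2+1)(4+1) - 1
N = 3*5 - 1
N = 15 - 1 = 14

14


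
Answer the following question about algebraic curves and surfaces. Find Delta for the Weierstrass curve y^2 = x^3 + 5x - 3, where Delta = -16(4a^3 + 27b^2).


Compute each component:
4a^3 = 4*5^3 = 4*125 = 500
27b^2 = 27*(-3)^2 = 27*9 = 243
4a^3 + 27b^2 = 500 + 243 = 743
Delta = -16*743 = -11888

-11888


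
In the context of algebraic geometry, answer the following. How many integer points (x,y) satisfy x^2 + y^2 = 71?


Systematically check integer values of x where x^2 <= 71.
For each valid x, check if 71 - x^2 is a perfect square.
Total integer solutions found: 0

0


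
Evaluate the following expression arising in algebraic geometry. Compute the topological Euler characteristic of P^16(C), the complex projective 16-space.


The complex projective space P^16 has one cell in each even real dimension 0, 2, ..., 32.
The cohomology groups are H^{2k}(P^16) = Z for k = 0,...,16, and 0 otherwise.
Euler characteristic = sum of Betti numbers = 1 per even-dimensional cohomology group.
chi(P^16) = 16 + 1 = 17

17


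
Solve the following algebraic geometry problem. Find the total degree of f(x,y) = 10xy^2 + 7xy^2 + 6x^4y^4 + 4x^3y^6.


Examine each term for its total degree (sum of exponents).
  Term '10xy^2' has total degree 1+2 = 3.
  Term '7xy^2' has total degree 1+2 = 3.
  Term '6x^4y^4' has total degree 4+4 = 8.
  Term '4x^3y^6' has total degree 3+6 = 9.
The maximum total degree among all terms is 9.

9


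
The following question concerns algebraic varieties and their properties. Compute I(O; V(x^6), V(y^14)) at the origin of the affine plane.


The intersection multiplicity of V(x^a) and V(y^b) at the origin is:
I(O; V(x^6), V(y^14)) = dim_k(k[x,y]/(x^6, y^14))
A basis for k[x,y]/(x^6, y^14) is the set of monomials x^i * y^j
where 0 <= i < 6 and 0 <= j < 14.
The number of such monomials is 6 * 14 = 84

84


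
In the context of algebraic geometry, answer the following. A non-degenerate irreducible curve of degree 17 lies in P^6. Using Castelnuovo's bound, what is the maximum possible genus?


Castelnuovo's bound: write d - 1 = m(r-1) + epsilon with 0 <= epsilon < r-1.
d - 1 = 17 - 1 = 16
r - 1 = 6 - 1 = 5
16 = 3*5 + 1, so m = 3, epsilon = 1
pi(d, r) = m(m-1)(r-1)/2 + m*epsilon
= 3*2*5/2 + 3*1
= 30/2 + 3
= 15 + 3 = 18

18


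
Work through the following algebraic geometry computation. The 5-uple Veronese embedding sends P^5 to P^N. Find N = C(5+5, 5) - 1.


The Veronese embedding v_d: P^n -> P^N maps each point to all
degree-d monomials in n+1 homogeneous coordinates.
N = C(n+d, d) - 1
N = C(5+5, 5) - 1
N = C(10, 5) - 1
C(10, 5) = 252
N = 252 - 1 = 251

251


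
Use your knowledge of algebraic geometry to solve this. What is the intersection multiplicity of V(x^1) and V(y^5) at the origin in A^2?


The intersection multiplicity of V(x^a) and V(y^b) at the origin is:
I(O; V(x^1), V(y^5)) = dim_k(k[x,y]/(x^1, y^5))
A basis for k[x,y]/(x^1, y^5) is the set of monomials x^i * y^j
where 0 <= i < 1 and 0 <= j < 5.
The number of such monomials is 1 * 5 = 5

5


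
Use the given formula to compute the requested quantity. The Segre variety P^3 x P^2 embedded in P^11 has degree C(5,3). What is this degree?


The degree of the Segre variety P^3 x P^2 is C(m+n, m).
= C(5, 3)
= 10

10


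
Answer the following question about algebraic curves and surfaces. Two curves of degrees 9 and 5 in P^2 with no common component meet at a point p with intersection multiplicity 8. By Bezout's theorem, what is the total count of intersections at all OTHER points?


By Bezout's theorem, the total intersection number is d1 * d2.
Total = 9 * 5 = 45
Intersection multiplicity at p = 8
Remaining intersections = 45 - 8 = 37

37


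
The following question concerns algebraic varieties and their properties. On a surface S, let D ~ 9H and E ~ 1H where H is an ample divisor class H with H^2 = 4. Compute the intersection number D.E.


Using bilinearity of the intersection pairing on a surface S:
(aH).(bH) = ab * (H.H)
We have H^2 = 4.
D.E = (9H).(1H) = 9*1*4
= 9*4
= 36

36


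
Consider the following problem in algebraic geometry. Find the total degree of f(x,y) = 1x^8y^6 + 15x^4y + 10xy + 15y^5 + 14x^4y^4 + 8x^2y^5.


Examine each term for its total degree (sum of exponents).
  Term '1x^8y^6' has total degree 8+6 = 14.
  Term '15x^4y' has total degree 4+1 = 5.
  Term '10xy' has total degree 1+1 = 2.
  Term '15y^5' has total degree 0+5 = 5.
  Term '14x^4y^4' has total degree 4+4 = 8.
  Term '8x^2y^5' has total degree 2+5 = 7.
The maximum total degree among all terms is 14.

14


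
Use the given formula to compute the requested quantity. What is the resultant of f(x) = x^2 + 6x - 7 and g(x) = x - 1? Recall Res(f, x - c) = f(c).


For Res(f, x - c), we evaluate f at x = c.
f(1) = 1^2 + 6*1 - 7
= 1 + 6 - 7
= 7 - 7 = 0
Res(f, g) = 0

0


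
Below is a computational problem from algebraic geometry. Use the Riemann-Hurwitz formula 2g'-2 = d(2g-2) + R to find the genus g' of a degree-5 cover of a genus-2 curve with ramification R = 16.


Riemann-Hurwitz formula: 2g' - 2 = d(2g - 2) + R
Given: d = 5, g = 2, R = 16
2g' - 2 = 5*(2*2 - 2) + 16
2g' - 2 = 5*2 + 16
2g' - 2 = 10 + 16 = 26
2g' = 28
g' = 14

14


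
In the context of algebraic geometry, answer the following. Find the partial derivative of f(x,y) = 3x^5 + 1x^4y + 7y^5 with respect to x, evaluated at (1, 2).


df/dx = 5*3*x^4 + 4*1*x^3*y
At (1,2): 5*3*1^4 + 4*1*1^3*2
= 15 + 8
= 23

23


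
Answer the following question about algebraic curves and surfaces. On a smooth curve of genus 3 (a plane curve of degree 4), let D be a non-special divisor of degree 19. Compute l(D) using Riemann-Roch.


First, compute the genus of a smooth plane curve of degree 4:
g = (d-1)(d-2)/2 = (4-1)(4-2)/2 = 3
For a non-special divisor D (i.e., h^1(D) = 0), Riemann-Roch gives:
l(D) = deg(D) - g + 1
Since deg(D) = 19 >= 2g - 1 = 5, D is non-special.
l(D) = 19 - 3 + 1 = 17

17


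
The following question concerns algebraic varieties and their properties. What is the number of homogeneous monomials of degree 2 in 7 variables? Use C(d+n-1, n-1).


The number of degree-2 monomials in 7 variables is C(d+n-1, n-1).
= C(2+7-1, 7-1) = C(8, 6)
= 28

28


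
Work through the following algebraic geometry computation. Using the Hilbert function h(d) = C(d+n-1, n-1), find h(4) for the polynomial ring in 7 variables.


The Hilbert function for the polynomial ring in 7 variables is:
h(d) = C(d+n-1, n-1)
h(4) = C(4+7-1, 7-1) = C(10, 6)
= 10! / (6! * 4!)
= 210

210


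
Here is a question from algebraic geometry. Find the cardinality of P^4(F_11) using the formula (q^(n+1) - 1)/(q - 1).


P^4(F_11) has (q^(n+1) - 1)/(q - 1) points.
= 11^4 + 11^3 + 11^2 + 11^1 + 11^0
= 14641 + 1331 + 121 + 11 + 1
= 16105

16105


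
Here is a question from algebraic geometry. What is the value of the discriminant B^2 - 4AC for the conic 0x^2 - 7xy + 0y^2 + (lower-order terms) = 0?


The discriminant of a conic Ax^2 + Bxy + Cy^2 + ... = 0 is B^2 - 4AC.
B^2 = (-7)^2 = 49
4AC = 4*0*0 = 0
Discriminant = 49 + 0 = 49

49


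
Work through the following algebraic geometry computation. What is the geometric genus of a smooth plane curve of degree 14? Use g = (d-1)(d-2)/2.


Using the genus formula for smooth plane curves:
g = (d-1)(d-2)/2
g = (14-1)(14-2)/2
g = 13*12/2
g = 156/2 = 78

78


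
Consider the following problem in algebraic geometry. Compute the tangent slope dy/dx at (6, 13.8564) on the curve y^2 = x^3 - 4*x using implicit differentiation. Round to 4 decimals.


Using implicit differentiation of y^2 = x^3 - 4*x:
2y * dy/dx = 3x^2 - 4
dy/dx = (3x^2 - 4)/(2y)
Numerator: 3*6^2 - 4 = 104
Denominator: 2*13.8564 = 27.7128
dy/dx = 104/27.7128 = 3.7528

3.7528
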